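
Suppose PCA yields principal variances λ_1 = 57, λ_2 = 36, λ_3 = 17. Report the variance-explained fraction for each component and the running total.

Step 1 — total variance = trace(Sigma) = Σ λ_i = 57 + 36 + 17 = 110.

Step 2 — fraction explained by component i = λ_i / Σ λ:
  PC1: 57/110 = 0.5182
  PC2: 36/110 = 0.3273
  PC3: 17/110 = 0.1545

Step 3 — cumulative fraction after k components = (λ_1 + ... + λ_k) / Σ λ:
  k = 1: 57/110 = 0.5182
  k = 2: (57 + 36)/110 = 93/110 = 0.8455
  k = 3: (57 + 36 + 17)/110 = 110/110 = 1

Summary (fraction, with percent):

explained: PC1 0.5182 (51.82%), PC2 0.3273 (32.73%), PC3 0.1545 (15.45%);  cumulative: 0.5182, 0.8455, 1


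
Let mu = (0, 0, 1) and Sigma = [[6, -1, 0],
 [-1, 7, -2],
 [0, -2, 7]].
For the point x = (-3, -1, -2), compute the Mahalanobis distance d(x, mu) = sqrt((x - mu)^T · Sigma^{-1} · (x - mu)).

Step 1 — centre the observation: (x - mu) = (-3, -1, -3).

Step 2 — invert Sigma (cofactor / det for 3×3, or solve directly):
  Sigma^{-1} = [[0.1711, 0.0266, 0.0076],
 [0.0266, 0.1597, 0.0456],
 [0.0076, 0.0456, 0.1559]].

Step 3 — form the quadratic (x - mu)^T · Sigma^{-1} · (x - mu):
  Sigma^{-1} · (x - mu) = (-0.5627, -0.3764, -0.5361).
  (x - mu)^T · [Sigma^{-1} · (x - mu)] = (-3)·(-0.5627) + (-1)·(-0.3764) + (-3)·(-0.5361) = 3.673.

Step 4 — take square root: d = √(3.673) ≈ 1.9165.

d(x, mu) = √(3.673) ≈ 1.9165


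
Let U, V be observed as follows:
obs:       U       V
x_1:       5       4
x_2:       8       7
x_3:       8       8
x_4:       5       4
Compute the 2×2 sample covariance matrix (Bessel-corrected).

Step 1 — column means:
  mean(U) = (5 + 8 + 8 + 5) / 4 = 26/4 = 6.5
  mean(V) = (4 + 7 + 8 + 4) / 4 = 23/4 = 5.75

Step 2 — sample covariance S[i,j] = (1/(n-1)) · Σ_k (x_{k,i} - mean_i) · (x_{k,j} - mean_j), with n-1 = 3.
  S[U,U] = ((-1.5)·(-1.5) + (1.5)·(1.5) + (1.5)·(1.5) + (-1.5)·(-1.5)) / 3 = 9/3 = 3
  S[U,V] = ((-1.5)·(-1.75) + (1.5)·(1.25) + (1.5)·(2.25) + (-1.5)·(-1.75)) / 3 = 10.5/3 = 3.5
  S[V,V] = ((-1.75)·(-1.75) + (1.25)·(1.25) + (2.25)·(2.25) + (-1.75)·(-1.75)) / 3 = 12.75/3 = 4.25

S is symmetric (S[j,i] = S[i,j]). Assembling:

S = [[3, 3.5],
 [3.5, 4.25]]


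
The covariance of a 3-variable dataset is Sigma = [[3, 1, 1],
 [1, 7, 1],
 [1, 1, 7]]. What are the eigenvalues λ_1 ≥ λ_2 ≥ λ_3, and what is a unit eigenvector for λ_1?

Step 1 — characteristic polynomial p(λ) = det(λI - Sigma) = λ³ - tr·λ² + c_1·λ - det, where tr = trace, c_1 = sum of the principal 2×2 minors, det = det(Sigma):
  tr = 3 + 7 + 7 = 17,
  c_1 = (3·7 - (1)²) + (3·7 - (1)²) + (7·7 - (1)²) = 20 + 20 + 48 = 88,
  det = 3·(7·7 - (1)²) - (1)·((1)·7 - (1)·(1)) + (1)·((1)·(1) - 7·(1)) = 3·(48) - (1)·(6) + (1)·(-6) = 132.
  So p(λ) = λ³ - 17λ² + 88λ - 132.
Step 2 — look for an integer root (rational root theorem: any rational root is an integer divisor of 132). Testing λ = 6:
  p(6) = 216 - 612 + 528 - 132 = 0  ✓
  Dividing out (λ - 6): p(λ) = (λ - 6)(λ² - 11λ + 22).
Step 3 — remaining eigenvalues from the quadratic λ² - 11λ + 22 = 0:
  Δ = 11² - 4·22 = 121 - 88 = 33,  λ = (11 ± √33)/2 = (11 ± 5.7446)/2 ≈ 8.3723 or 2.6277.
  Sorted: λ_1 = 8.3723,  λ_2 = 6,  λ_3 = 2.6277  (check: sum = 17 = tr ✓).

Step 4 — unit eigenvector for λ_1 ≈ 8.3723: v spans the null space of (Sigma - λ_1 I), whose rows are
  r_1 = (-5.3723, 1, 1),  r_2 = (1, -1.3723, 1),  r_3 = (1, 1, -1.3723).
  v is orthogonal to every row, so take v ∝ r_1 × r_2 = ((1)·(1) - (1)·(-1.3723), (1)·(1) - (-5.3723)·(1), (-5.3723)·(-1.3723) - (1)·(1)) ≈ (2.3723, 6.3723, 6.3723).
  Let u = (2.3723, 6.3723, 6.3723).
  ||u|| = √((2.3723)² + (6.3723)² + (6.3723)²) = √(86.8397) ≈ 9.3188,  v_1 = u/||u|| ≈ (0.2546, 0.6838, 0.6838) (||v_1|| = 1).

λ_1 = 8.3723,  λ_2 = 6,  λ_3 = 2.6277;  v_1 ≈ (0.2546, 0.6838, 0.6838)


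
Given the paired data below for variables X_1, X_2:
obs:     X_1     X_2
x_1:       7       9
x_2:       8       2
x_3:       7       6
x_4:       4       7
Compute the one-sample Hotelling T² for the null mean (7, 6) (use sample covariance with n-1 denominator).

Step 1 — sample mean vector:
  mean(X_1) = (7 + 8 + 7 + 4) / 4 = 26/4 = 6.5
  mean(X_2) = (9 + 2 + 6 + 7) / 4 = 24/4 = 6
  x̄ = (6.5, 6),  deviation x̄ - mu_0 = (6.5, 6) - (7, 6) = (-0.5, 0).

Step 2 — sample covariance matrix, S[i,j] = (1/(n-1)) · Σ_k (x_{k,i} - mean_i) · (x_{k,j} - mean_j), divisor n-1 = 3:
  S[X_1,X_1] = ((0.5)·(0.5) + (1.5)·(1.5) + (0.5)·(0.5) + (-2.5)·(-2.5)) / 3 = 9/3 = 3
  S[X_1,X_2] = ((0.5)·(3) + (1.5)·(-4) + (0.5)·(0) + (-2.5)·(1)) / 3 = -7/3 = -2.3333
  S[X_2,X_2] = ((3)·(3) + (-4)·(-4) + (0)·(0) + (1)·(1)) / 3 = 26/3 = 8.6667
  S = [[3, -2.3333],
 [-2.3333, 8.6667]].

Step 3 — invert S. det(S) = 3·8.6667 - (-2.3333)² = 20.5556.
  S^{-1} = (1/det) · [[d, -b], [-b, a]] = [[0.4216, 0.1135],
 [0.1135, 0.1459]].

Step 4 — quadratic form (x̄ - mu_0)^T · S^{-1} · (x̄ - mu_0):
  S^{-1} · (x̄ - mu_0) = (-0.2108, -0.0568),
  (x̄ - mu_0)^T · [...] = (-0.5)·(-0.2108) + (0)·(-0.0568) = 0.1054.

Step 5 — scale by n: T² = 4 · 0.1054 = 0.4216.

T² ≈ 0.4216


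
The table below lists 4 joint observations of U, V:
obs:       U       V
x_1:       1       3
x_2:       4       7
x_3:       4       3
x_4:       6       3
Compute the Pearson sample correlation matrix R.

Step 1 — column means:
  mean(U) = (1 + 4 + 4 + 6) / 4 = 15/4 = 3.75
  mean(V) = (3 + 7 + 3 + 3) / 4 = 16/4 = 4

Step 2 — sample variances and covariances s[i,j] = (1/(n-1)) · Σ_k (x_{k,i} - mean_i) · (x_{k,j} - mean_j), with n-1 = 3:
  s[U,U] = ((-2.75)·(-2.75) + (0.25)·(0.25) + (0.25)·(0.25) + (2.25)·(2.25)) / 3 = 12.75/3 = 4.25
  s[U,V] = ((-2.75)·(-1) + (0.25)·(3) + (0.25)·(-1) + (2.25)·(-1)) / 3 = 1/3 = 0.3333
  s[V,V] = ((-1)·(-1) + (3)·(3) + (-1)·(-1) + (-1)·(-1)) / 3 = 12/3 = 4
  Sample standard deviations s_i = √(s[i,i]):
  s(U) = √(4.25) = 2.0616
  s(V) = √(4) = 2

Step 3 — r_{ij} = s_{ij} / (s_i · s_j):
  r[U,U] = 1 (diagonal).
  r[U,V] = 0.3333 / (2.0616 · 2) = 0.3333 / 4.1231 = 0.0808
  r[V,V] = 1 (diagonal).

R is symmetric with unit diagonal. Assembling:

R = [[1, 0.0808],
 [0.0808, 1]]


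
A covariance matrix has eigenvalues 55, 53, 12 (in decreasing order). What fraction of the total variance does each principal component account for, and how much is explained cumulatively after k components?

Step 1 — total variance = trace(Sigma) = Σ λ_i = 55 + 53 + 12 = 120.

Step 2 — fraction explained by component i = λ_i / Σ λ:
  PC1: 55/120 = 0.4583
  PC2: 53/120 = 0.4417
  PC3: 12/120 = 0.1

Step 3 — cumulative fraction after k components = (λ_1 + ... + λ_k) / Σ λ:
  k = 1: 55/120 = 0.4583
  k = 2: (55 + 53)/120 = 108/120 = 0.9
  k = 3: (55 + 53 + 12)/120 = 120/120 = 1

Summary (fraction, with percent):

explained: PC1 0.4583 (45.83%), PC2 0.4417 (44.17%), PC3 0.1 (10%);  cumulative: 0.4583, 0.9, 1


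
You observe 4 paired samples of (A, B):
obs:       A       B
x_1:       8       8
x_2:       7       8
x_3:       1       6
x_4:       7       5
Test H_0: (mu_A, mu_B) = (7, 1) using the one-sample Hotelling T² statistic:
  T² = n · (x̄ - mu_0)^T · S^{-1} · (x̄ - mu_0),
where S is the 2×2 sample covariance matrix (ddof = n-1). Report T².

Step 1 — sample mean vector:
  mean(A) = (8 + 7 + 1 + 7) / 4 = 23/4 = 5.75
  mean(B) = (8 + 8 + 6 + 5) / 4 = 27/4 = 6.75
  x̄ = (5.75, 6.75),  deviation x̄ - mu_0 = (5.75, 6.75) - (7, 1) = (-1.25, 5.75).

Step 2 — sample covariance matrix, S[i,j] = (1/(n-1)) · Σ_k (x_{k,i} - mean_i) · (x_{k,j} - mean_j), divisor n-1 = 3:
  S[A,A] = ((2.25)·(2.25) + (1.25)·(1.25) + (-4.75)·(-4.75) + (1.25)·(1.25)) / 3 = 30.75/3 = 10.25
  S[A,B] = ((2.25)·(1.25) + (1.25)·(1.25) + (-4.75)·(-0.75) + (1.25)·(-1.75)) / 3 = 5.75/3 = 1.9167
  S[B,B] = ((1.25)·(1.25) + (1.25)·(1.25) + (-0.75)·(-0.75) + (-1.75)·(-1.75)) / 3 = 6.75/3 = 2.25
  S = [[10.25, 1.9167],
 [1.9167, 2.25]].

Step 3 — invert S. det(S) = 10.25·2.25 - (1.9167)² = 19.3889.
  S^{-1} = (1/det) · [[d, -b], [-b, a]] = [[0.116, -0.0989],
 [-0.0989, 0.5287]].

Step 4 — quadratic form (x̄ - mu_0)^T · S^{-1} · (x̄ - mu_0):
  S^{-1} · (x̄ - mu_0) = (-0.7135, 3.1633),
  (x̄ - mu_0)^T · [...] = (-1.25)·(-0.7135) + (5.75)·(3.1633) = 19.0809.

Step 5 — scale by n: T² = 4 · 19.0809 = 76.3238.

T² ≈ 76.3238


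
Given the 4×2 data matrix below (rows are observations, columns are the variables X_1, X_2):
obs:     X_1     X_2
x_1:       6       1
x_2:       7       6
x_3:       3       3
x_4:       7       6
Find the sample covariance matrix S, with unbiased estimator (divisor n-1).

Step 1 — column means:
  mean(X_1) = (6 + 7 + 3 + 7) / 4 = 23/4 = 5.75
  mean(X_2) = (1 + 6 + 3 + 6) / 4 = 16/4 = 4

Step 2 — sample covariance S[i,j] = (1/(n-1)) · Σ_k (x_{k,i} - mean_i) · (x_{k,j} - mean_j), with n-1 = 3.
  S[X_1,X_1] = ((0.25)·(0.25) + (1.25)·(1.25) + (-2.75)·(-2.75) + (1.25)·(1.25)) / 3 = 10.75/3 = 3.5833
  S[X_1,X_2] = ((0.25)·(-3) + (1.25)·(2) + (-2.75)·(-1) + (1.25)·(2)) / 3 = 7/3 = 2.3333
  S[X_2,X_2] = ((-3)·(-3) + (2)·(2) + (-1)·(-1) + (2)·(2)) / 3 = 18/3 = 6

S is symmetric (S[j,i] = S[i,j]). Assembling:

S = [[3.5833, 2.3333],
 [2.3333, 6]]


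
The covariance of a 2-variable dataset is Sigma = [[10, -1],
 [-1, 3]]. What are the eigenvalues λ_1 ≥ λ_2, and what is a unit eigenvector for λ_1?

Step 1 — characteristic polynomial of 2×2 Sigma:
  det(Sigma - λI) = λ² - trace · λ + det = 0.
  trace = 10 + 3 = 13, det = 10·3 - (-1)² = 29.
Step 2 — discriminant:
  Δ = trace² - 4·det = 169 - 116 = 53.
Step 3 — eigenvalues:
  λ = (trace ± √Δ)/2 = (13 ± 7.2801)/2,
  λ_1 = 10.1401,  λ_2 = 2.8599.

Step 4 — unit eigenvector for λ_1: solve (Sigma - λ_1 I)v = 0. First row:
  (10 - 10.1401)·v_x + (-1)·v_y = 0, i.e. (-0.1401)·v_x + (-1)·v_y = 0,
  so v ∝ (b, λ_1 - a) = (-1, 0.1401); multiply by -1 so the first entry is positive: u = (1, -0.1401).
  ||u|| = √((1)² + (-0.1401)²) = √(1.0196) ≈ 1.0098,
  v_1 = u/||u|| ≈ (0.9903, -0.1387) (||v_1|| = 1).

λ_1 = 10.1401,  λ_2 = 2.8599;  v_1 ≈ (0.9903, -0.1387)


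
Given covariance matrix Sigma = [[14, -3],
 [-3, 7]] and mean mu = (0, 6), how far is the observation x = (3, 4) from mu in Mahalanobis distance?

Step 1 — centre the observation: (x - mu) = (3, -2).

Step 2 — invert Sigma. det(Sigma) = 14·7 - (-3)² = 89.
  Sigma^{-1} = (1/det) · [[d, -b], [-b, a]] = [[0.0787, 0.0337],
 [0.0337, 0.1573]].

Step 3 — form the quadratic (x - mu)^T · Sigma^{-1} · (x - mu):
  Sigma^{-1} · (x - mu) = (0.1685, -0.2135).
  (x - mu)^T · [Sigma^{-1} · (x - mu)] = (3)·(0.1685) + (-2)·(-0.2135) = 0.9326.

Step 4 — take square root: d = √(0.9326) ≈ 0.9657.

d(x, mu) = √(0.9326) ≈ 0.9657


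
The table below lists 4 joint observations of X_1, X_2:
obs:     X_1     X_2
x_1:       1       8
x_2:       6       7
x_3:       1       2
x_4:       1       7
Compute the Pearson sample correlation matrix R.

Step 1 — column means:
  mean(X_1) = (1 + 6 + 1 + 1) / 4 = 9/4 = 2.25
  mean(X_2) = (8 + 7 + 2 + 7) / 4 = 24/4 = 6

Step 2 — sample variances and covariances s[i,j] = (1/(n-1)) · Σ_k (x_{k,i} - mean_i) · (x_{k,j} - mean_j), with n-1 = 3:
  s[X_1,X_1] = ((-1.25)·(-1.25) + (3.75)·(3.75) + (-1.25)·(-1.25) + (-1.25)·(-1.25)) / 3 = 18.75/3 = 6.25
  s[X_1,X_2] = ((-1.25)·(2) + (3.75)·(1) + (-1.25)·(-4) + (-1.25)·(1)) / 3 = 5/3 = 1.6667
  s[X_2,X_2] = ((2)·(2) + (1)·(1) + (-4)·(-4) + (1)·(1)) / 3 = 22/3 = 7.3333
  Sample standard deviations s_i = √(s[i,i]):
  s(X_1) = √(6.25) = 2.5
  s(X_2) = √(7.3333) = 2.708

Step 3 — r_{ij} = s_{ij} / (s_i · s_j):
  r[X_1,X_1] = 1 (diagonal).
  r[X_1,X_2] = 1.6667 / (2.5 · 2.708) = 1.6667 / 6.77 = 0.2462
  r[X_2,X_2] = 1 (diagonal).

R is symmetric with unit diagonal. Assembling:

R = [[1, 0.2462],
 [0.2462, 1]]


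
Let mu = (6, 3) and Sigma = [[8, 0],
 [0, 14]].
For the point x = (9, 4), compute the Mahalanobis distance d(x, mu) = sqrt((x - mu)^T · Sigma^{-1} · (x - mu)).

Step 1 — centre the observation: (x - mu) = (3, 1).

Step 2 — invert Sigma. det(Sigma) = 8·14 - (0)² = 112.
  Sigma^{-1} = (1/det) · [[d, -b], [-b, a]] = [[0.125, 0],
 [0, 0.0714]].

Step 3 — form the quadratic (x - mu)^T · Sigma^{-1} · (x - mu):
  Sigma^{-1} · (x - mu) = (0.375, 0.0714).
  (x - mu)^T · [Sigma^{-1} · (x - mu)] = (3)·(0.375) + (1)·(0.0714) = 1.1964.

Step 4 — take square root: d = √(1.1964) ≈ 1.0938.

d(x, mu) = √(1.1964) ≈ 1.0938


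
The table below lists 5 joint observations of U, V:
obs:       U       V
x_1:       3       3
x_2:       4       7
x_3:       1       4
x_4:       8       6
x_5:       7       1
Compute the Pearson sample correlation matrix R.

Step 1 — column means:
  mean(U) = (3 + 4 + 1 + 8 + 7) / 5 = 23/5 = 4.6
  mean(V) = (3 + 7 + 4 + 6 + 1) / 5 = 21/5 = 4.2

Step 2 — sample variances and covariances s[i,j] = (1/(n-1)) · Σ_k (x_{k,i} - mean_i) · (x_{k,j} - mean_j), with n-1 = 4:
  s[U,U] = ((-1.6)·(-1.6) + (-0.6)·(-0.6) + (-3.6)·(-3.6) + (3.4)·(3.4) + (2.4)·(2.4)) / 4 = 33.2/4 = 8.3
  s[U,V] = ((-1.6)·(-1.2) + (-0.6)·(2.8) + (-3.6)·(-0.2) + (3.4)·(1.8) + (2.4)·(-3.2)) / 4 = -0.6/4 = -0.15
  s[V,V] = ((-1.2)·(-1.2) + (2.8)·(2.8) + (-0.2)·(-0.2) + (1.8)·(1.8) + (-3.2)·(-3.2)) / 4 = 22.8/4 = 5.7
  Sample standard deviations s_i = √(s[i,i]):
  s(U) = √(8.3) = 2.881
  s(V) = √(5.7) = 2.3875

Step 3 — r_{ij} = s_{ij} / (s_i · s_j):
  r[U,U] = 1 (diagonal).
  r[U,V] = -0.15 / (2.881 · 2.3875) = -0.15 / 6.8782 = -0.0218
  r[V,V] = 1 (diagonal).

R is symmetric with unit diagonal. Assembling:

R = [[1, -0.0218],
 [-0.0218, 1]]


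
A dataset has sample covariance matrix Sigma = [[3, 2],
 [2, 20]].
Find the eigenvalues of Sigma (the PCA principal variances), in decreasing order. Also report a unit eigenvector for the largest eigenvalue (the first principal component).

Step 1 — characteristic polynomial of 2×2 Sigma:
  det(Sigma - λI) = λ² - trace · λ + det = 0.
  trace = 3 + 20 = 23, det = 3·20 - (2)² = 56.
Step 2 — discriminant:
  Δ = trace² - 4·det = 529 - 224 = 305.
Step 3 — eigenvalues:
  λ = (trace ± √Δ)/2 = (23 ± 17.4642)/2,
  λ_1 = 20.2321,  λ_2 = 2.7679.

Step 4 — unit eigenvector for λ_1: solve (Sigma - λ_1 I)v = 0. First row:
  (3 - 20.2321)·v_x + (2)·v_y = 0, i.e. (-17.2321)·v_x + (2)·v_y = 0,
  so v ∝ (b, λ_1 - a) = (2, 17.2321) = u.
  ||u|| = √((2)² + (17.2321)²) = √(300.9461) ≈ 17.3478,
  v_1 = u/||u|| ≈ (0.1153, 0.9933) (||v_1|| = 1).

λ_1 = 20.2321,  λ_2 = 2.7679;  v_1 ≈ (0.1153, 0.9933)


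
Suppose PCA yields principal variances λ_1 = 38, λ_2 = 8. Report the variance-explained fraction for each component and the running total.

Step 1 — total variance = trace(Sigma) = Σ λ_i = 38 + 8 = 46.

Step 2 — fraction explained by component i = λ_i / Σ λ:
  PC1: 38/46 = 0.8261
  PC2: 8/46 = 0.1739

Step 3 — cumulative fraction after k components = (λ_1 + ... + λ_k) / Σ λ:
  k = 1: 38/46 = 0.8261
  k = 2: (38 + 8)/46 = 46/46 = 1

Summary (fraction, with percent):

explained: PC1 0.8261 (82.61%), PC2 0.1739 (17.39%);  cumulative: 0.8261, 1


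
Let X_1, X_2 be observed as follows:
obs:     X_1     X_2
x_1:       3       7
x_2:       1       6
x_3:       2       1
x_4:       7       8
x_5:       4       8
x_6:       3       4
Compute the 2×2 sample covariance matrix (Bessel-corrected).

Step 1 — column means:
  mean(X_1) = (3 + 1 + 2 + 7 + 4 + 3) / 6 = 20/6 = 3.3333
  mean(X_2) = (7 + 6 + 1 + 8 + 8 + 4) / 6 = 34/6 = 5.6667

Step 2 — sample covariance S[i,j] = (1/(n-1)) · Σ_k (x_{k,i} - mean_i) · (x_{k,j} - mean_j), with n-1 = 5.
  S[X_1,X_1] = ((-0.3333)·(-0.3333) + (-2.3333)·(-2.3333) + (-1.3333)·(-1.3333) + (3.6667)·(3.6667) + (0.6667)·(0.6667) + (-0.3333)·(-0.3333)) / 5 = 21.3333/5 = 4.2667
  S[X_1,X_2] = ((-0.3333)·(1.3333) + (-2.3333)·(0.3333) + (-1.3333)·(-4.6667) + (3.6667)·(2.3333) + (0.6667)·(2.3333) + (-0.3333)·(-1.6667)) / 5 = 15.6667/5 = 3.1333
  S[X_2,X_2] = ((1.3333)·(1.3333) + (0.3333)·(0.3333) + (-4.6667)·(-4.6667) + (2.3333)·(2.3333) + (2.3333)·(2.3333) + (-1.6667)·(-1.6667)) / 5 = 37.3333/5 = 7.4667

S is symmetric (S[j,i] = S[i,j]). Assembling:

S = [[4.2667, 3.1333],
 [3.1333, 7.4667]]


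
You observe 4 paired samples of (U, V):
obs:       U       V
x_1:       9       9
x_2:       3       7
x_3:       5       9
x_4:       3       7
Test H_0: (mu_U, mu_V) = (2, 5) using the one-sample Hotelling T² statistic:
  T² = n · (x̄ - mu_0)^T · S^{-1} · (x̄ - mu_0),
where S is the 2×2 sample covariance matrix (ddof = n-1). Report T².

Step 1 — sample mean vector:
  mean(U) = (9 + 3 + 5 + 3) / 4 = 20/4 = 5
  mean(V) = (9 + 7 + 9 + 7) / 4 = 32/4 = 8
  x̄ = (5, 8),  deviation x̄ - mu_0 = (5, 8) - (2, 5) = (3, 3).

Step 2 — sample covariance matrix, S[i,j] = (1/(n-1)) · Σ_k (x_{k,i} - mean_i) · (x_{k,j} - mean_j), divisor n-1 = 3:
  S[U,U] = ((4)·(4) + (-2)·(-2) + (0)·(0) + (-2)·(-2)) / 3 = 24/3 = 8
  S[U,V] = ((4)·(1) + (-2)·(-1) + (0)·(1) + (-2)·(-1)) / 3 = 8/3 = 2.6667
  S[V,V] = ((1)·(1) + (-1)·(-1) + (1)·(1) + (-1)·(-1)) / 3 = 4/3 = 1.3333
  S = [[8, 2.6667],
 [2.6667, 1.3333]].

Step 3 — invert S. det(S) = 8·1.3333 - (2.6667)² = 3.5556.
  S^{-1} = (1/det) · [[d, -b], [-b, a]] = [[0.375, -0.75],
 [-0.75, 2.25]].

Step 4 — quadratic form (x̄ - mu_0)^T · S^{-1} · (x̄ - mu_0):
  S^{-1} · (x̄ - mu_0) = (-1.125, 4.5),
  (x̄ - mu_0)^T · [...] = (3)·(-1.125) + (3)·(4.5) = 10.125.

Step 5 — scale by n: T² = 4 · 10.125 = 40.5.

T² ≈ 40.5


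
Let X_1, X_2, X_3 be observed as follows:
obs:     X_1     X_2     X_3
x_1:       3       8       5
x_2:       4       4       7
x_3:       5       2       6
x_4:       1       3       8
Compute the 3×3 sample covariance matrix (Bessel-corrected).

Step 1 — column means:
  mean(X_1) = (3 + 4 + 5 + 1) / 4 = 13/4 = 3.25
  mean(X_2) = (8 + 4 + 2 + 3) / 4 = 17/4 = 4.25
  mean(X_3) = (5 + 7 + 6 + 8) / 4 = 26/4 = 6.5

Step 2 — sample covariance S[i,j] = (1/(n-1)) · Σ_k (x_{k,i} - mean_i) · (x_{k,j} - mean_j), with n-1 = 3.
  S[X_1,X_1] = ((-0.25)·(-0.25) + (0.75)·(0.75) + (1.75)·(1.75) + (-2.25)·(-2.25)) / 3 = 8.75/3 = 2.9167
  S[X_1,X_2] = ((-0.25)·(3.75) + (0.75)·(-0.25) + (1.75)·(-2.25) + (-2.25)·(-1.25)) / 3 = -2.25/3 = -0.75
  S[X_1,X_3] = ((-0.25)·(-1.5) + (0.75)·(0.5) + (1.75)·(-0.5) + (-2.25)·(1.5)) / 3 = -3.5/3 = -1.1667
  S[X_2,X_2] = ((3.75)·(3.75) + (-0.25)·(-0.25) + (-2.25)·(-2.25) + (-1.25)·(-1.25)) / 3 = 20.75/3 = 6.9167
  S[X_2,X_3] = ((3.75)·(-1.5) + (-0.25)·(0.5) + (-2.25)·(-0.5) + (-1.25)·(1.5)) / 3 = -6.5/3 = -2.1667
  S[X_3,X_3] = ((-1.5)·(-1.5) + (0.5)·(0.5) + (-0.5)·(-0.5) + (1.5)·(1.5)) / 3 = 5/3 = 1.6667

S is symmetric (S[j,i] = S[i,j]). Assembling:

S = [[2.9167, -0.75, -1.1667],
 [-0.75, 6.9167, -2.1667],
 [-1.1667, -2.1667, 1.6667]]


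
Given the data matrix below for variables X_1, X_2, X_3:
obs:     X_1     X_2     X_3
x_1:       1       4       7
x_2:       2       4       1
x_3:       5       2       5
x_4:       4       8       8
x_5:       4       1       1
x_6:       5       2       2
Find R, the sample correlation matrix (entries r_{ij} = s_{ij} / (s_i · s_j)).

Step 1 — column means:
  mean(X_1) = (1 + 2 + 5 + 4 + 4 + 5) / 6 = 21/6 = 3.5
  mean(X_2) = (4 + 4 + 2 + 8 + 1 + 2) / 6 = 21/6 = 3.5
  mean(X_3) = (7 + 1 + 5 + 8 + 1 + 2) / 6 = 24/6 = 4

Step 2 — sample variances and covariances s[i,j] = (1/(n-1)) · Σ_k (x_{k,i} - mean_i) · (x_{k,j} - mean_j), with n-1 = 5:
  s[X_1,X_1] = ((-2.5)·(-2.5) + (-1.5)·(-1.5) + (1.5)·(1.5) + (0.5)·(0.5) + (0.5)·(0.5) + (1.5)·(1.5)) / 5 = 13.5/5 = 2.7
  s[X_1,X_2] = ((-2.5)·(0.5) + (-1.5)·(0.5) + (1.5)·(-1.5) + (0.5)·(4.5) + (0.5)·(-2.5) + (1.5)·(-1.5)) / 5 = -5.5/5 = -1.1
  s[X_1,X_3] = ((-2.5)·(3) + (-1.5)·(-3) + (1.5)·(1) + (0.5)·(4) + (0.5)·(-3) + (1.5)·(-2)) / 5 = -4/5 = -0.8
  s[X_2,X_2] = ((0.5)·(0.5) + (0.5)·(0.5) + (-1.5)·(-1.5) + (4.5)·(4.5) + (-2.5)·(-2.5) + (-1.5)·(-1.5)) / 5 = 31.5/5 = 6.3
  s[X_2,X_3] = ((0.5)·(3) + (0.5)·(-3) + (-1.5)·(1) + (4.5)·(4) + (-2.5)·(-3) + (-1.5)·(-2)) / 5 = 27/5 = 5.4
  s[X_3,X_3] = ((3)·(3) + (-3)·(-3) + (1)·(1) + (4)·(4) + (-3)·(-3) + (-2)·(-2)) / 5 = 48/5 = 9.6
  Sample standard deviations s_i = √(s[i,i]):
  s(X_1) = √(2.7) = 1.6432
  s(X_2) = √(6.3) = 2.51
  s(X_3) = √(9.6) = 3.0984

Step 3 — r_{ij} = s_{ij} / (s_i · s_j):
  r[X_1,X_1] = 1 (diagonal).
  r[X_1,X_2] = -1.1 / (1.6432 · 2.51) = -1.1 / 4.1243 = -0.2667
  r[X_1,X_3] = -0.8 / (1.6432 · 3.0984) = -0.8 / 5.0912 = -0.1571
  r[X_2,X_2] = 1 (diagonal).
  r[X_2,X_3] = 5.4 / (2.51 · 3.0984) = 5.4 / 7.7769 = 0.6944
  r[X_3,X_3] = 1 (diagonal).

R is symmetric with unit diagonal. Assembling:

R = [[1, -0.2667, -0.1571],
 [-0.2667, 1, 0.6944],
 [-0.1571, 0.6944, 1]]


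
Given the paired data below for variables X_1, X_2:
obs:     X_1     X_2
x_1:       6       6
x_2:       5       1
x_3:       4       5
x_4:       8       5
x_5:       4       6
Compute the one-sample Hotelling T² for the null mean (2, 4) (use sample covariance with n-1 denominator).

Step 1 — sample mean vector:
  mean(X_1) = (6 + 5 + 4 + 8 + 4) / 5 = 27/5 = 5.4
  mean(X_2) = (6 + 1 + 5 + 5 + 6) / 5 = 23/5 = 4.6
  x̄ = (5.4, 4.6),  deviation x̄ - mu_0 = (5.4, 4.6) - (2, 4) = (3.4, 0.6).

Step 2 — sample covariance matrix, S[i,j] = (1/(n-1)) · Σ_k (x_{k,i} - mean_i) · (x_{k,j} - mean_j), divisor n-1 = 4:
  S[X_1,X_1] = ((0.6)·(0.6) + (-0.4)·(-0.4) + (-1.4)·(-1.4) + (2.6)·(2.6) + (-1.4)·(-1.4)) / 4 = 11.2/4 = 2.8
  S[X_1,X_2] = ((0.6)·(1.4) + (-0.4)·(-3.6) + (-1.4)·(0.4) + (2.6)·(0.4) + (-1.4)·(1.4)) / 4 = 0.8/4 = 0.2
  S[X_2,X_2] = ((1.4)·(1.4) + (-3.6)·(-3.6) + (0.4)·(0.4) + (0.4)·(0.4) + (1.4)·(1.4)) / 4 = 17.2/4 = 4.3
  S = [[2.8, 0.2],
 [0.2, 4.3]].

Step 3 — invert S. det(S) = 2.8·4.3 - (0.2)² = 12.
  S^{-1} = (1/det) · [[d, -b], [-b, a]] = [[0.3583, -0.0167],
 [-0.0167, 0.2333]].

Step 4 — quadratic form (x̄ - mu_0)^T · S^{-1} · (x̄ - mu_0):
  S^{-1} · (x̄ - mu_0) = (1.2083, 0.0833),
  (x̄ - mu_0)^T · [...] = (3.4)·(1.2083) + (0.6)·(0.0833) = 4.1583.

Step 5 — scale by n: T² = 5 · 4.1583 = 20.7917.

T² ≈ 20.7917


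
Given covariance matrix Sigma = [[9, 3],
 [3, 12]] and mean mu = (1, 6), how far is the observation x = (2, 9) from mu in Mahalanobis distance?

Step 1 — centre the observation: (x - mu) = (1, 3).

Step 2 — invert Sigma. det(Sigma) = 9·12 - (3)² = 99.
  Sigma^{-1} = (1/det) · [[d, -b], [-b, a]] = [[0.1212, -0.0303],
 [-0.0303, 0.0909]].

Step 3 — form the quadratic (x - mu)^T · Sigma^{-1} · (x - mu):
  Sigma^{-1} · (x - mu) = (0.0303, 0.2424).
  (x - mu)^T · [Sigma^{-1} · (x - mu)] = (1)·(0.0303) + (3)·(0.2424) = 0.7576.

Step 4 — take square root: d = √(0.7576) ≈ 0.8704.

d(x, mu) = √(0.7576) ≈ 0.8704


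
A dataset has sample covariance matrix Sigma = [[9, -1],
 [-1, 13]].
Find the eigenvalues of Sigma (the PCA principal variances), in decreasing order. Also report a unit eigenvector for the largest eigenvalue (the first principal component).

Step 1 — characteristic polynomial of 2×2 Sigma:
  det(Sigma - λI) = λ² - trace · λ + det = 0.
  trace = 9 + 13 = 22, det = 9·13 - (-1)² = 116.
Step 2 — discriminant:
  Δ = trace² - 4·det = 484 - 464 = 20.
Step 3 — eigenvalues:
  λ = (trace ± √Δ)/2 = (22 ± 4.4721)/2,
  λ_1 = 13.2361,  λ_2 = 8.7639.

Step 4 — unit eigenvector for λ_1: solve (Sigma - λ_1 I)v = 0. First row:
  (9 - 13.2361)·v_x + (-1)·v_y = 0, i.e. (-4.2361)·v_x + (-1)·v_y = 0,
  so v ∝ (b, λ_1 - a) = (-1, 4.2361); multiply by -1 so the first entry is positive: u = (1, -4.2361).
  ||u|| = √((1)² + (-4.2361)²) = √(18.9443) ≈ 4.3525,
  v_1 = u/||u|| ≈ (0.2298, -0.9732) (||v_1|| = 1).

λ_1 = 13.2361,  λ_2 = 8.7639;  v_1 ≈ (0.2298, -0.9732)


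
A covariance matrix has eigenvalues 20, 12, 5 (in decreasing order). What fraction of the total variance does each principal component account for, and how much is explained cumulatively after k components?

Step 1 — total variance = trace(Sigma) = Σ λ_i = 20 + 12 + 5 = 37.

Step 2 — fraction explained by component i = λ_i / Σ λ:
  PC1: 20/37 = 0.5405
  PC2: 12/37 = 0.3243
  PC3: 5/37 = 0.1351

Step 3 — cumulative fraction after k components = (λ_1 + ... + λ_k) / Σ λ:
  k = 1: 20/37 = 0.5405
  k = 2: (20 + 12)/37 = 32/37 = 0.8649
  k = 3: (20 + 12 + 5)/37 = 37/37 = 1

Summary (fraction, with percent):

explained: PC1 0.5405 (54.05%), PC2 0.3243 (32.43%), PC3 0.1351 (13.51%);  cumulative: 0.5405, 0.8649, 1


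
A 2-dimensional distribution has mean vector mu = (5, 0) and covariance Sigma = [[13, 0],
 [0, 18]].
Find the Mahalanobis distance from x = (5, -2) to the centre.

Step 1 — centre the observation: (x - mu) = (0, -2).

Step 2 — invert Sigma. det(Sigma) = 13·18 - (0)² = 234.
  Sigma^{-1} = (1/det) · [[d, -b], [-b, a]] = [[0.0769, 0],
 [0, 0.0556]].

Step 3 — form the quadratic (x - mu)^T · Sigma^{-1} · (x - mu):
  Sigma^{-1} · (x - mu) = (0, -0.1111).
  (x - mu)^T · [Sigma^{-1} · (x - mu)] = (0)·(0) + (-2)·(-0.1111) = 0.2222.

Step 4 — take square root: d = √(0.2222) ≈ 0.4714.

d(x, mu) = √(0.2222) ≈ 0.4714


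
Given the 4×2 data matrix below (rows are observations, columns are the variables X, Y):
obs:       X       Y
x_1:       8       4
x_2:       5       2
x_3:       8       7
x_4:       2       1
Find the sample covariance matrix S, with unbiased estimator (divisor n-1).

Step 1 — column means:
  mean(X) = (8 + 5 + 8 + 2) / 4 = 23/4 = 5.75
  mean(Y) = (4 + 2 + 7 + 1) / 4 = 14/4 = 3.5

Step 2 — sample covariance S[i,j] = (1/(n-1)) · Σ_k (x_{k,i} - mean_i) · (x_{k,j} - mean_j), with n-1 = 3.
  S[X,X] = ((2.25)·(2.25) + (-0.75)·(-0.75) + (2.25)·(2.25) + (-3.75)·(-3.75)) / 3 = 24.75/3 = 8.25
  S[X,Y] = ((2.25)·(0.5) + (-0.75)·(-1.5) + (2.25)·(3.5) + (-3.75)·(-2.5)) / 3 = 19.5/3 = 6.5
  S[Y,Y] = ((0.5)·(0.5) + (-1.5)·(-1.5) + (3.5)·(3.5) + (-2.5)·(-2.5)) / 3 = 21/3 = 7

S is symmetric (S[j,i] = S[i,j]). Assembling:

S = [[8.25, 6.5],
 [6.5, 7]]


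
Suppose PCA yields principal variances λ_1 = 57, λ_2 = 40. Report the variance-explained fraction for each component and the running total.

Step 1 — total variance = trace(Sigma) = Σ λ_i = 57 + 40 = 97.

Step 2 — fraction explained by component i = λ_i / Σ λ:
  PC1: 57/97 = 0.5876
  PC2: 40/97 = 0.4124

Step 3 — cumulative fraction after k components = (λ_1 + ... + λ_k) / Σ λ:
  k = 1: 57/97 = 0.5876
  k = 2: (57 + 40)/97 = 97/97 = 1

Summary (fraction, with percent):

explained: PC1 0.5876 (58.76%), PC2 0.4124 (41.24%);  cumulative: 0.5876, 1


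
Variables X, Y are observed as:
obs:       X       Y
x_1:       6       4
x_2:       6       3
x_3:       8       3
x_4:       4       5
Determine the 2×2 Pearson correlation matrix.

Step 1 — column means:
  mean(X) = (6 + 6 + 8 + 4) / 4 = 24/4 = 6
  mean(Y) = (4 + 3 + 3 + 5) / 4 = 15/4 = 3.75

Step 2 — sample variances and covariances s[i,j] = (1/(n-1)) · Σ_k (x_{k,i} - mean_i) · (x_{k,j} - mean_j), with n-1 = 3:
  s[X,X] = ((0)·(0) + (0)·(0) + (2)·(2) + (-2)·(-2)) / 3 = 8/3 = 2.6667
  s[X,Y] = ((0)·(0.25) + (0)·(-0.75) + (2)·(-0.75) + (-2)·(1.25)) / 3 = -4/3 = -1.3333
  s[Y,Y] = ((0.25)·(0.25) + (-0.75)·(-0.75) + (-0.75)·(-0.75) + (1.25)·(1.25)) / 3 = 2.75/3 = 0.9167
  Sample standard deviations s_i = √(s[i,i]):
  s(X) = √(2.6667) = 1.633
  s(Y) = √(0.9167) = 0.9574

Step 3 — r_{ij} = s_{ij} / (s_i · s_j):
  r[X,X] = 1 (diagonal).
  r[X,Y] = -1.3333 / (1.633 · 0.9574) = -1.3333 / 1.5635 = -0.8528
  r[Y,Y] = 1 (diagonal).

R is symmetric with unit diagonal. Assembling:

R = [[1, -0.8528],
 [-0.8528, 1]]


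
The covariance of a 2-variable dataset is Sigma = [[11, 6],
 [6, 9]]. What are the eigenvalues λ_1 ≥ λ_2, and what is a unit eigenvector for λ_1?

Step 1 — characteristic polynomial of 2×2 Sigma:
  det(Sigma - λI) = λ² - trace · λ + det = 0.
  trace = 11 + 9 = 20, det = 11·9 - (6)² = 63.
Step 2 — discriminant:
  Δ = trace² - 4·det = 400 - 252 = 148.
Step 3 — eigenvalues:
  λ = (trace ± √Δ)/2 = (20 ± 12.1655)/2,
  λ_1 = 16.0828,  λ_2 = 3.9172.

Step 4 — unit eigenvector for λ_1: solve (Sigma - λ_1 I)v = 0. First row:
  (11 - 16.0828)·v_x + (6)·v_y = 0, i.e. (-5.0828)·v_x + (6)·v_y = 0,
  so v ∝ (b, λ_1 - a) = (6, 5.0828) = u.
  ||u|| = √((6)² + (5.0828)²) = √(61.8345) ≈ 7.8635,
  v_1 = u/||u|| ≈ (0.763, 0.6464) (||v_1|| = 1).

λ_1 = 16.0828,  λ_2 = 3.9172;  v_1 ≈ (0.763, 0.6464)


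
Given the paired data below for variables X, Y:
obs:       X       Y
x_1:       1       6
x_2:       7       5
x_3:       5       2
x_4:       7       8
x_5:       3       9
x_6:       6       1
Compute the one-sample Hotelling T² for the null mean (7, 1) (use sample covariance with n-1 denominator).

Step 1 — sample mean vector:
  mean(X) = (1 + 7 + 5 + 7 + 3 + 6) / 6 = 29/6 = 4.8333
  mean(Y) = (6 + 5 + 2 + 8 + 9 + 1) / 6 = 31/6 = 5.1667
  x̄ = (4.8333, 5.1667),  deviation x̄ - mu_0 = (4.8333, 5.1667) - (7, 1) = (-2.1667, 4.1667).

Step 2 — sample covariance matrix, S[i,j] = (1/(n-1)) · Σ_k (x_{k,i} - mean_i) · (x_{k,j} - mean_j), divisor n-1 = 5:
  S[X,X] = ((-3.8333)·(-3.8333) + (2.1667)·(2.1667) + (0.1667)·(0.1667) + (2.1667)·(2.1667) + (-1.8333)·(-1.8333) + (1.1667)·(1.1667)) / 5 = 28.8333/5 = 5.7667
  S[X,Y] = ((-3.8333)·(0.8333) + (2.1667)·(-0.1667) + (0.1667)·(-3.1667) + (2.1667)·(2.8333) + (-1.8333)·(3.8333) + (1.1667)·(-4.1667)) / 5 = -9.8333/5 = -1.9667
  S[Y,Y] = ((0.8333)·(0.8333) + (-0.1667)·(-0.1667) + (-3.1667)·(-3.1667) + (2.8333)·(2.8333) + (3.8333)·(3.8333) + (-4.1667)·(-4.1667)) / 5 = 50.8333/5 = 10.1667
  S = [[5.7667, -1.9667],
 [-1.9667, 10.1667]].

Step 3 — invert S. det(S) = 5.7667·10.1667 - (-1.9667)² = 54.76.
  S^{-1} = (1/det) · [[d, -b], [-b, a]] = [[0.1857, 0.0359],
 [0.0359, 0.1053]].

Step 4 — quadratic form (x̄ - mu_0)^T · S^{-1} · (x̄ - mu_0):
  S^{-1} · (x̄ - mu_0) = (-0.2526, 0.361),
  (x̄ - mu_0)^T · [...] = (-2.1667)·(-0.2526) + (4.1667)·(0.361) = 2.0514.

Step 5 — scale by n: T² = 6 · 2.0514 = 12.3083.

T² ≈ 12.3083


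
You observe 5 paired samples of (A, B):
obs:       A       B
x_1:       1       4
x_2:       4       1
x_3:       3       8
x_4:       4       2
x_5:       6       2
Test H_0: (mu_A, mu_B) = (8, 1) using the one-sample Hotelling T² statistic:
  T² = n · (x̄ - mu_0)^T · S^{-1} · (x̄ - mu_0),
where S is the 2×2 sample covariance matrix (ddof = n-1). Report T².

Step 1 — sample mean vector:
  mean(A) = (1 + 4 + 3 + 4 + 6) / 5 = 18/5 = 3.6
  mean(B) = (4 + 1 + 8 + 2 + 2) / 5 = 17/5 = 3.4
  x̄ = (3.6, 3.4),  deviation x̄ - mu_0 = (3.6, 3.4) - (8, 1) = (-4.4, 2.4).

Step 2 — sample covariance matrix, S[i,j] = (1/(n-1)) · Σ_k (x_{k,i} - mean_i) · (x_{k,j} - mean_j), divisor n-1 = 4:
  S[A,A] = ((-2.6)·(-2.6) + (0.4)·(0.4) + (-0.6)·(-0.6) + (0.4)·(0.4) + (2.4)·(2.4)) / 4 = 13.2/4 = 3.3
  S[A,B] = ((-2.6)·(0.6) + (0.4)·(-2.4) + (-0.6)·(4.6) + (0.4)·(-1.4) + (2.4)·(-1.4)) / 4 = -9.2/4 = -2.3
  S[B,B] = ((0.6)·(0.6) + (-2.4)·(-2.4) + (4.6)·(4.6) + (-1.4)·(-1.4) + (-1.4)·(-1.4)) / 4 = 31.2/4 = 7.8
  S = [[3.3, -2.3],
 [-2.3, 7.8]].

Step 3 — invert S. det(S) = 3.3·7.8 - (-2.3)² = 20.45.
  S^{-1} = (1/det) · [[d, -b], [-b, a]] = [[0.3814, 0.1125],
 [0.1125, 0.1614]].

Step 4 — quadratic form (x̄ - mu_0)^T · S^{-1} · (x̄ - mu_0):
  S^{-1} · (x̄ - mu_0) = (-1.4083, -0.1076),
  (x̄ - mu_0)^T · [...] = (-4.4)·(-1.4083) + (2.4)·(-0.1076) = 5.9384.

Step 5 — scale by n: T² = 5 · 5.9384 = 29.6919.

T² ≈ 29.6919


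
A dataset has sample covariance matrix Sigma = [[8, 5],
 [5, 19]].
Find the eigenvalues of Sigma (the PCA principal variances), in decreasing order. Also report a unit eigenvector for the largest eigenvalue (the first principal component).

Step 1 — characteristic polynomial of 2×2 Sigma:
  det(Sigma - λI) = λ² - trace · λ + det = 0.
  trace = 8 + 19 = 27, det = 8·19 - (5)² = 127.
Step 2 — discriminant:
  Δ = trace² - 4·det = 729 - 508 = 221.
Step 3 — eigenvalues:
  λ = (trace ± √Δ)/2 = (27 ± 14.8661)/2,
  λ_1 = 20.933,  λ_2 = 6.067.

Step 4 — unit eigenvector for λ_1: solve (Sigma - λ_1 I)v = 0. First row:
  (8 - 20.933)·v_x + (5)·v_y = 0, i.e. (-12.933)·v_x + (5)·v_y = 0,
  so v ∝ (b, λ_1 - a) = (5, 12.933) = u.
  ||u|| = √((5)² + (12.933)²) = √(192.2634) ≈ 13.8659,
  v_1 = u/||u|| ≈ (0.3606, 0.9327) (||v_1|| = 1).

λ_1 = 20.933,  λ_2 = 6.067;  v_1 ≈ (0.3606, 0.9327)


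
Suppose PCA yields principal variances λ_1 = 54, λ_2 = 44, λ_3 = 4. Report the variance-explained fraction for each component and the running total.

Step 1 — total variance = trace(Sigma) = Σ λ_i = 54 + 44 + 4 = 102.

Step 2 — fraction explained by component i = λ_i / Σ λ:
  PC1: 54/102 = 0.5294
  PC2: 44/102 = 0.4314
  PC3: 4/102 = 0.0392

Step 3 — cumulative fraction after k components = (λ_1 + ... + λ_k) / Σ λ:
  k = 1: 54/102 = 0.5294
  k = 2: (54 + 44)/102 = 98/102 = 0.9608
  k = 3: (54 + 44 + 4)/102 = 102/102 = 1

Summary (fraction, with percent):

explained: PC1 0.5294 (52.94%), PC2 0.4314 (43.14%), PC3 0.0392 (3.92%);  cumulative: 0.5294, 0.9608, 1


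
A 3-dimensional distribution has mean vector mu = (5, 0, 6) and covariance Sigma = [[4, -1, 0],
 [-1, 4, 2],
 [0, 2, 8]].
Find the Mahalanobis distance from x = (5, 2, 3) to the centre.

Step 1 — centre the observation: (x - mu) = (0, 2, -3).

Step 2 — invert Sigma (cofactor / det for 3×3, or solve directly):
  Sigma^{-1} = [[0.2692, 0.0769, -0.0192],
 [0.0769, 0.3077, -0.0769],
 [-0.0192, -0.0769, 0.1442]].

Step 3 — form the quadratic (x - mu)^T · Sigma^{-1} · (x - mu):
  Sigma^{-1} · (x - mu) = (0.2115, 0.8462, -0.5865).
  (x - mu)^T · [Sigma^{-1} · (x - mu)] = (0)·(0.2115) + (2)·(0.8462) + (-3)·(-0.5865) = 3.4519.

Step 4 — take square root: d = √(3.4519) ≈ 1.8579.

d(x, mu) = √(3.4519) ≈ 1.8579


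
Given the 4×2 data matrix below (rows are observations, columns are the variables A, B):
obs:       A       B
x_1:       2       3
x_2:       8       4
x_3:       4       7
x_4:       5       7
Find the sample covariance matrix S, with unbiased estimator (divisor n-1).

Step 1 — column means:
  mean(A) = (2 + 8 + 4 + 5) / 4 = 19/4 = 4.75
  mean(B) = (3 + 4 + 7 + 7) / 4 = 21/4 = 5.25

Step 2 — sample covariance S[i,j] = (1/(n-1)) · Σ_k (x_{k,i} - mean_i) · (x_{k,j} - mean_j), with n-1 = 3.
  S[A,A] = ((-2.75)·(-2.75) + (3.25)·(3.25) + (-0.75)·(-0.75) + (0.25)·(0.25)) / 3 = 18.75/3 = 6.25
  S[A,B] = ((-2.75)·(-2.25) + (3.25)·(-1.25) + (-0.75)·(1.75) + (0.25)·(1.75)) / 3 = 1.25/3 = 0.4167
  S[B,B] = ((-2.25)·(-2.25) + (-1.25)·(-1.25) + (1.75)·(1.75) + (1.75)·(1.75)) / 3 = 12.75/3 = 4.25

S is symmetric (S[j,i] = S[i,j]). Assembling:

S = [[6.25, 0.4167],
 [0.4167, 4.25]]


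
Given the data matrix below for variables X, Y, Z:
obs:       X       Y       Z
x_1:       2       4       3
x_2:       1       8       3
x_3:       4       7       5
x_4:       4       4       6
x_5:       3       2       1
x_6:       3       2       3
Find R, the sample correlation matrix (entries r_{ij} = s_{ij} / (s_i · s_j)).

Step 1 — column means:
  mean(X) = (2 + 1 + 4 + 4 + 3 + 3) / 6 = 17/6 = 2.8333
  mean(Y) = (4 + 8 + 7 + 4 + 2 + 2) / 6 = 27/6 = 4.5
  mean(Z) = (3 + 3 + 5 + 6 + 1 + 3) / 6 = 21/6 = 3.5

Step 2 — sample variances and covariances s[i,j] = (1/(n-1)) · Σ_k (x_{k,i} - mean_i) · (x_{k,j} - mean_j), with n-1 = 5:
  s[X,X] = ((-0.8333)·(-0.8333) + (-1.8333)·(-1.8333) + (1.1667)·(1.1667) + (1.1667)·(1.1667) + (0.1667)·(0.1667) + (0.1667)·(0.1667)) / 5 = 6.8333/5 = 1.3667
  s[X,Y] = ((-0.8333)·(-0.5) + (-1.8333)·(3.5) + (1.1667)·(2.5) + (1.1667)·(-0.5) + (0.1667)·(-2.5) + (0.1667)·(-2.5)) / 5 = -4.5/5 = -0.9
  s[X,Z] = ((-0.8333)·(-0.5) + (-1.8333)·(-0.5) + (1.1667)·(1.5) + (1.1667)·(2.5) + (0.1667)·(-2.5) + (0.1667)·(-0.5)) / 5 = 5.5/5 = 1.1
  s[Y,Y] = ((-0.5)·(-0.5) + (3.5)·(3.5) + (2.5)·(2.5) + (-0.5)·(-0.5) + (-2.5)·(-2.5) + (-2.5)·(-2.5)) / 5 = 31.5/5 = 6.3
  s[Y,Z] = ((-0.5)·(-0.5) + (3.5)·(-0.5) + (2.5)·(1.5) + (-0.5)·(2.5) + (-2.5)·(-2.5) + (-2.5)·(-0.5)) / 5 = 8.5/5 = 1.7
  s[Z,Z] = ((-0.5)·(-0.5) + (-0.5)·(-0.5) + (1.5)·(1.5) + (2.5)·(2.5) + (-2.5)·(-2.5) + (-0.5)·(-0.5)) / 5 = 15.5/5 = 3.1
  Sample standard deviations s_i = √(s[i,i]):
  s(X) = √(1.3667) = 1.169
  s(Y) = √(6.3) = 2.51
  s(Z) = √(3.1) = 1.7607

Step 3 — r_{ij} = s_{ij} / (s_i · s_j):
  r[X,X] = 1 (diagonal).
  r[X,Y] = -0.9 / (1.169 · 2.51) = -0.9 / 2.9343 = -0.3067
  r[X,Z] = 1.1 / (1.169 · 1.7607) = 1.1 / 2.0583 = 0.5344
  r[Y,Y] = 1 (diagonal).
  r[Y,Z] = 1.7 / (2.51 · 1.7607) = 1.7 / 4.4193 = 0.3847
  r[Z,Z] = 1 (diagonal).

R is symmetric with unit diagonal. Assembling:

R = [[1, -0.3067, 0.5344],
 [-0.3067, 1, 0.3847],
 [0.5344, 0.3847, 1]]


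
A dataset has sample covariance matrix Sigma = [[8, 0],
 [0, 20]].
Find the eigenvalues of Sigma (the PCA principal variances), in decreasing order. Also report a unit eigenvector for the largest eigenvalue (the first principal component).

Step 1 — characteristic polynomial of 2×2 Sigma:
  det(Sigma - λI) = λ² - trace · λ + det = 0.
  trace = 8 + 20 = 28, det = 8·20 - (0)² = 160.
Step 2 — discriminant:
  Δ = trace² - 4·det = 784 - 640 = 144.
Step 3 — eigenvalues:
  λ = (trace ± √Δ)/2 = (28 ± 12)/2,
  λ_1 = 20,  λ_2 = 8.

Step 4 — unit eigenvector for λ_1: Sigma is diagonal, so its eigenvectors are the coordinate axes. λ_1 = 20 is the diagonal entry on the second coordinate axis, hence
  v_1 = (0, 1) (||v_1|| = 1).

λ_1 = 20,  λ_2 = 8;  v_1 ≈ (0, 1)


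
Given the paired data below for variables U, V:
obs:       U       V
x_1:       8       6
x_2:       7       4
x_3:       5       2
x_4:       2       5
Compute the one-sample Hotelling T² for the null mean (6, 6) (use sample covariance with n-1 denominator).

Step 1 — sample mean vector:
  mean(U) = (8 + 7 + 5 + 2) / 4 = 22/4 = 5.5
  mean(V) = (6 + 4 + 2 + 5) / 4 = 17/4 = 4.25
  x̄ = (5.5, 4.25),  deviation x̄ - mu_0 = (5.5, 4.25) - (6, 6) = (-0.5, -1.75).

Step 2 — sample covariance matrix, S[i,j] = (1/(n-1)) · Σ_k (x_{k,i} - mean_i) · (x_{k,j} - mean_j), divisor n-1 = 3:
  S[U,U] = ((2.5)·(2.5) + (1.5)·(1.5) + (-0.5)·(-0.5) + (-3.5)·(-3.5)) / 3 = 21/3 = 7
  S[U,V] = ((2.5)·(1.75) + (1.5)·(-0.25) + (-0.5)·(-2.25) + (-3.5)·(0.75)) / 3 = 2.5/3 = 0.8333
  S[V,V] = ((1.75)·(1.75) + (-0.25)·(-0.25) + (-2.25)·(-2.25) + (0.75)·(0.75)) / 3 = 8.75/3 = 2.9167
  S = [[7, 0.8333],
 [0.8333, 2.9167]].

Step 3 — invert S. det(S) = 7·2.9167 - (0.8333)² = 19.7222.
  S^{-1} = (1/det) · [[d, -b], [-b, a]] = [[0.1479, -0.0423],
 [-0.0423, 0.3549]].

Step 4 — quadratic form (x̄ - mu_0)^T · S^{-1} · (x̄ - mu_0):
  S^{-1} · (x̄ - mu_0) = (0, -0.6),
  (x̄ - mu_0)^T · [...] = (-0.5)·(0) + (-1.75)·(-0.6) = 1.05.

Step 5 — scale by n: T² = 4 · 1.05 = 4.2.

T² ≈ 4.2


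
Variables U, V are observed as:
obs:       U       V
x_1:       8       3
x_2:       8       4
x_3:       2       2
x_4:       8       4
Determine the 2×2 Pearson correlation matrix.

Step 1 — column means:
  mean(U) = (8 + 8 + 2 + 8) / 4 = 26/4 = 6.5
  mean(V) = (3 + 4 + 2 + 4) / 4 = 13/4 = 3.25

Step 2 — sample variances and covariances s[i,j] = (1/(n-1)) · Σ_k (x_{k,i} - mean_i) · (x_{k,j} - mean_j), with n-1 = 3:
  s[U,U] = ((1.5)·(1.5) + (1.5)·(1.5) + (-4.5)·(-4.5) + (1.5)·(1.5)) / 3 = 27/3 = 9
  s[U,V] = ((1.5)·(-0.25) + (1.5)·(0.75) + (-4.5)·(-1.25) + (1.5)·(0.75)) / 3 = 7.5/3 = 2.5
  s[V,V] = ((-0.25)·(-0.25) + (0.75)·(0.75) + (-1.25)·(-1.25) + (0.75)·(0.75)) / 3 = 2.75/3 = 0.9167
  Sample standard deviations s_i = √(s[i,i]):
  s(U) = √(9) = 3
  s(V) = √(0.9167) = 0.9574

Step 3 — r_{ij} = s_{ij} / (s_i · s_j):
  r[U,U] = 1 (diagonal).
  r[U,V] = 2.5 / (3 · 0.9574) = 2.5 / 2.8723 = 0.8704
  r[V,V] = 1 (diagonal).

R is symmetric with unit diagonal. Assembling:

R = [[1, 0.8704],
 [0.8704, 1]]


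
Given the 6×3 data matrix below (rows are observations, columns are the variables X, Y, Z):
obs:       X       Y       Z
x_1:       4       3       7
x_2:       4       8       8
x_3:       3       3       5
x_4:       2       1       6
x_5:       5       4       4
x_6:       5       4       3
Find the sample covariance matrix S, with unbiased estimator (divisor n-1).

Step 1 — column means:
  mean(X) = (4 + 4 + 3 + 2 + 5 + 5) / 6 = 23/6 = 3.8333
  mean(Y) = (3 + 8 + 3 + 1 + 4 + 4) / 6 = 23/6 = 3.8333
  mean(Z) = (7 + 8 + 5 + 6 + 4 + 3) / 6 = 33/6 = 5.5

Step 2 — sample covariance S[i,j] = (1/(n-1)) · Σ_k (x_{k,i} - mean_i) · (x_{k,j} - mean_j), with n-1 = 5.
  S[X,X] = ((0.1667)·(0.1667) + (0.1667)·(0.1667) + (-0.8333)·(-0.8333) + (-1.8333)·(-1.8333) + (1.1667)·(1.1667) + (1.1667)·(1.1667)) / 5 = 6.8333/5 = 1.3667
  S[X,Y] = ((0.1667)·(-0.8333) + (0.1667)·(4.1667) + (-0.8333)·(-0.8333) + (-1.8333)·(-2.8333) + (1.1667)·(0.1667) + (1.1667)·(0.1667)) / 5 = 6.8333/5 = 1.3667
  S[X,Z] = ((0.1667)·(1.5) + (0.1667)·(2.5) + (-0.8333)·(-0.5) + (-1.8333)·(0.5) + (1.1667)·(-1.5) + (1.1667)·(-2.5)) / 5 = -4.5/5 = -0.9
  S[Y,Y] = ((-0.8333)·(-0.8333) + (4.1667)·(4.1667) + (-0.8333)·(-0.8333) + (-2.8333)·(-2.8333) + (0.1667)·(0.1667) + (0.1667)·(0.1667)) / 5 = 26.8333/5 = 5.3667
  S[Y,Z] = ((-0.8333)·(1.5) + (4.1667)·(2.5) + (-0.8333)·(-0.5) + (-2.8333)·(0.5) + (0.1667)·(-1.5) + (0.1667)·(-2.5)) / 5 = 7.5/5 = 1.5
  S[Z,Z] = ((1.5)·(1.5) + (2.5)·(2.5) + (-0.5)·(-0.5) + (0.5)·(0.5) + (-1.5)·(-1.5) + (-2.5)·(-2.5)) / 5 = 17.5/5 = 3.5

S is symmetric (S[j,i] = S[i,j]). Assembling:

S = [[1.3667, 1.3667, -0.9],
 [1.3667, 5.3667, 1.5],
 [-0.9, 1.5, 3.5]]
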